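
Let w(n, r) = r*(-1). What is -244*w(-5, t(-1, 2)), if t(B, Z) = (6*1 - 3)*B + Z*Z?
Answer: 244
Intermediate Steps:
t(B, Z) = Z² + 3*B (t(B, Z) = (6 - 3)*B + Z² = 3*B + Z² = Z² + 3*B)
w(n, r) = -r
-244*w(-5, t(-1, 2)) = -(-244)*(2² + 3*(-1)) = -(-244)*(4 - 3) = -(-244) = -244*(-1) = 244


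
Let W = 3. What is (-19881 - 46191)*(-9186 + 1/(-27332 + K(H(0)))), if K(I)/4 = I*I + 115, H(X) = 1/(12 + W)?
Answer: 917415611656758/1511549 ≈ 6.0694e+8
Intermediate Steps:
H(X) = 1/15 (H(X) = 1/(12 + 3) = 1/15)
K(I) = 460 + 4*I**2 (K(I) = 4*(I*I + 115) = 4*(I**2 + 115) = 4*(115 + I**2) = 460 + 4*I**2)
(-19881 - 46191)*(-9186 + 1/(-27332 + K(H(0)))) = (-19881 - 46191)*(-9186 + 1/(-27332 + (460 + 4*(1/15)**2))) = -66072*(-9186 + 1/(-27332 + (460 + 4*(1/225)))) = -66072*(-9186 + 1/(-27332 + (460 + 4/225))) = -66072*(-9186 + 1/(-27332 + 103504/225)) = -66072*(-9186 + 1/(-6046196/225)) = -66072*(-9186 - 225/6046196) = -66072*(-55540356681/6046196) = 917415611656758/1511549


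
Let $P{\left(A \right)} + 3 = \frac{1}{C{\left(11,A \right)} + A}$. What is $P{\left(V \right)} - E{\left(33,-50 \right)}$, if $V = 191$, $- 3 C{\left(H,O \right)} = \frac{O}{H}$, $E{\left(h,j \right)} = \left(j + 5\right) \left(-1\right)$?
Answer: $- \frac{293343}{6112} \approx -47.995$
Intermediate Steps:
$E{\left(h,j \right)} = -5 - j$ ($E{\left(h,j \right)} = \left(5 + j\right) \left(-1\right) = -5 - j$)
$C{\left(H,O \right)} = - \frac{O}{3 H}$ ($C{\left(H,O \right)} = - \frac{O \frac{1}{H}}{3} = - \frac{O}{3 H}$)
$P{\left(A \right)} = -3 + \frac{33}{32 A}$ ($P{\left(A \right)} = -3 + \frac{1}{- \frac{A}{3 \cdot 11} + A} = -3 + \frac{1}{\left(- \frac{1}{3}\right) A \frac{1}{11} + A} = -3 + \frac{1}{- \frac{A}{33} + A} = -3 + \frac{1}{\frac{32}{33} A} = -3 + \frac{33}{32 A}$)
$P{\left(V \right)} - E{\left(33,-50 \right)} = \left(-3 + \frac{33}{32 \cdot 191}\right) - \left(-5 - -50\right) = \left(-3 + \frac{33}{32} \cdot \frac{1}{191}\right) - \left(-5 + 50\right) = \left(-3 + \frac{33}{6112}\right) - 45 = - \frac{18303}{6112} - 45 = - \frac{293343}{6112}$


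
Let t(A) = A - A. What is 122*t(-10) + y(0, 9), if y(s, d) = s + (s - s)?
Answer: 0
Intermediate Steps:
y(s, d) = s (y(s, d) = s + 0 = s)
t(A) = 0
122*t(-10) + y(0, 9) = 122*0 + 0 = 0 + 0 = 0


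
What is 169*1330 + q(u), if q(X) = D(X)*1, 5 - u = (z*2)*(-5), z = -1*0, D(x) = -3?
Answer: 224767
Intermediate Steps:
z = 0
u = 5 (u = 5 - 0*2*(-5) = 5 - 0*(-5) = 5 - 1*0 = 5 + 0 = 5)
q(X) = -3 (q(X) = -3*1 = -3)
169*1330 + q(u) = 169*1330 - 3 = 224770 - 3 = 224767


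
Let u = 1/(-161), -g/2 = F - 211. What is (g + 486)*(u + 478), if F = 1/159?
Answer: 11110282090/25599 ≈ 4.3401e+5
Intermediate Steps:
F = 1/159 ≈ 0.0062893
g = 67096/159 (g = -2*(1/159 - 211) = -2*(-33548/159) = 67096/159 ≈ 421.99)
u = -1/161 ≈ -0.0062112
(g + 486)*(u + 478) = (67096/159 + 486)*(-1/161 + 478) = (144370/159)*(76957/161) = 11110282090/25599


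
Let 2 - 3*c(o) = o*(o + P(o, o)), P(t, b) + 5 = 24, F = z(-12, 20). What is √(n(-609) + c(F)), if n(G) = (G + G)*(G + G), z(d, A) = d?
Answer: √13351974/3 ≈ 1218.0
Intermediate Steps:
n(G) = 4*G² (n(G) = (2*G)*(2*G) = 4*G²)
F = -12
P(t, b) = 19 (P(t, b) = -5 + 24 = 19)
c(o) = ⅔ - o*(19 + o)/3 (c(o) = ⅔ - o*(o + 19)/3 = ⅔ - o*(19 + o)/3)
√(n(-609) + c(F)) = √(4*(-609)² + (⅔ - 19/3*(-12) - ⅓*(-12)²)) = √(4*370881 + (⅔ + 76 - ⅓*144)) = √(1483524 + (⅔ + 76 - 48)) = √(1483524 + 86/3) = √(4450658/3) = √13351974/3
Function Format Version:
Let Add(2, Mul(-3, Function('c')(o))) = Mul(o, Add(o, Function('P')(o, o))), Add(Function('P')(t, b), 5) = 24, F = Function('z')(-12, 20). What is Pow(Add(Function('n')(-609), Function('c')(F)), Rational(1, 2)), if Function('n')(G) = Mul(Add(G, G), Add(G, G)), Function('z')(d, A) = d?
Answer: Mul(Rational(1, 3), Pow(13351974, Rational(1, 2))) ≈ 1218.0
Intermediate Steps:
Function('n')(G) = Mul(4, Pow(G, 2)) (Function('n')(G) = Mul(Mul(2, G), Mul(2, G)) = Mul(4, Pow(G, 2)))
F = -12
Function('P')(t, b) = 19 (Function('P')(t, b) = Add(-5, 24) = 19)
Function('c')(o) = Add(Rational(2, 3), Mul(Rational(-1, 3), o, Add(19, o))) (Function('c')(o) = Add(Rational(2, 3), Mul(Rational(-1, 3), Mul(o, Add(o, 19)))) = Add(Rational(2, 3), Mul(Rational(-1, 3), Mul(o, Add(19, o)))) = Add(Rational(2, 3), Mul(Rational(-1, 3), o, Add(19, o))))
Pow(Add(Function('n')(-609), Function('c')(F)), Rational(1, 2)) = Pow(Add(Mul(4, Pow(-609, 2)), Add(Rational(2, 3), Mul(Rational(-19, 3), -12), Mul(Rational(-1, 3), Pow(-12, 2)))), Rational(1, 2)) = Pow(Add(Mul(4, 370881), Add(Rational(2, 3), 76, Mul(Rational(-1, 3), 144))), Rational(1, 2)) = Pow(Add(1483524, Add(Rational(2, 3), 76, -48)), Rational(1, 2)) = Pow(Add(1483524, Rational(86, 3)), Rational(1, 2)) = Pow(Rational(4450658, 3), Rational(1, 2)) = Mul(Rational(1, 3), Pow(13351974, Rational(1, 2)))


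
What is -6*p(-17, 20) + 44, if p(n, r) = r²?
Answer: -2356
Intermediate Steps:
-6*p(-17, 20) + 44 = -6*20² + 44 = -6*400 + 44 = -2400 + 44 = -2356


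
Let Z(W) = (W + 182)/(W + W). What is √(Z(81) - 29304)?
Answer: I*√9493970/18 ≈ 171.18*I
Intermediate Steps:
Z(W) = (182 + W)/(2*W) (Z(W) = (182 + W)/((2*W)) = (182 + W)*(1/(2*W)) = (182 + W)/(2*W))
√(Z(81) - 29304) = √((½)*(182 + 81)/81 - 29304) = √((½)*(1/81)*263 - 29304) = √(263/162 - 29304) = √(-4746985/162) = I*√9493970/18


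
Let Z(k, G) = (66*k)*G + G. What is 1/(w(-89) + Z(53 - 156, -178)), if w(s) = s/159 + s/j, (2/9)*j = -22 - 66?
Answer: 20988/25392660577 ≈ 8.2654e-7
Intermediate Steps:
Z(k, G) = G + 66*G*k (Z(k, G) = 66*G*k + G = G + 66*G*k)
j = -396 (j = 9*(-22 - 66)/2 = (9/2)*(-88) = -396)
w(s) = 79*s/20988 (w(s) = s/159 + s/(-396) = s*(1/159) + s*(-1/396) = s/159 - s/396 = 79*s/20988)
1/(w(-89) + Z(53 - 156, -178)) = 1/((79/20988)*(-89) - 178*(1 + 66*(53 - 156))) = 1/(-7031/20988 - 178*(1 + 66*(-103))) = 1/(-7031/20988 - 178*(1 - 6798)) = 1/(-7031/20988 - 178*(-6797)) = 1/(-7031/20988 + 1209866) = 1/(25392660577/20988) = 20988/25392660577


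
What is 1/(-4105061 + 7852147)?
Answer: 1/3747086 ≈ 2.6687e-7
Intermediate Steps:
1/(-4105061 + 7852147) = 1/3747086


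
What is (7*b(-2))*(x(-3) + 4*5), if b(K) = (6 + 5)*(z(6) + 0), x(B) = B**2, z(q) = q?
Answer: 13398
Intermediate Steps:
b(K) = 66 (b(K) = (6 + 5)*(6 + 0) = 11*6 = 66)
(7*b(-2))*(x(-3) + 4*5) = (7*66)*((-3)**2 + 4*5) = 462*(9 + 20) = 462*29 = 13398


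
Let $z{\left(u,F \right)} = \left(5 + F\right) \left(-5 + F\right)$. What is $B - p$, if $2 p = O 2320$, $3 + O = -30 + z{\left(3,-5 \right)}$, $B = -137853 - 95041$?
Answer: $-194614$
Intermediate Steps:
$z{\left(u,F \right)} = \left(-5 + F\right) \left(5 + F\right)$
$B = -232894$
$O = -33$ ($O = -3 - \left(55 - 25\right) = -3 + \left(-30 + \left(-25 + 25\right)\right) = -3 + \left(-30 + 0\right) = -3 - 30 = -33$)
$p = -38280$ ($p = \frac{\left(-33\right) 2320}{2} = \frac{1}{2} \left(-76560\right) = -38280$)
$B - p = -232894 - -38280 = -232894 + 38280 = -194614$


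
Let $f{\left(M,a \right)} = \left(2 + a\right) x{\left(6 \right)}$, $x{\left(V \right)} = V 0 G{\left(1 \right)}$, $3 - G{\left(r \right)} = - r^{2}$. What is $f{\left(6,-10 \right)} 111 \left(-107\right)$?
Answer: $0$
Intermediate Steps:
$G{\left(r \right)} = 3 + r^{2}$ ($G{\left(r \right)} = 3 - - r^{2} = 3 + r^{2}$)
$x{\left(V \right)} = 0$ ($x{\left(V \right)} = V 0 \left(3 + 1^{2}\right) = 0 \left(3 + 1\right) = 0 \cdot 4 = 0$)
$f{\left(M,a \right)} = 0$ ($f{\left(M,a \right)} = \left(2 + a\right) 0 = 0$)
$f{\left(6,-10 \right)} 111 \left(-107\right) = 0 \cdot 111 \left(-107\right) = 0 \left(-107\right) = 0$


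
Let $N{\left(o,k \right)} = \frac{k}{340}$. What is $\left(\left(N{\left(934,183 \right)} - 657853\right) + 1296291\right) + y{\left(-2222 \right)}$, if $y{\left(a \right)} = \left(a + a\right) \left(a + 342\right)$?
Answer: $\frac{3057673903}{340} \approx 8.9932 \cdot 10^{6}$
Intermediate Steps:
$y{\left(a \right)} = 2 a \left(342 + a\right)$
$N{\left(o,k \right)} = \frac{k}{340}$ ($N{\left(o,k \right)} = k \frac{1}{340} = \frac{k}{340}$)
$\left(\left(N{\left(934,183 \right)} - 657853\right) + 1296291\right) + y{\left(-2222 \right)} = \left(\left(\frac{1}{340} \cdot 183 - 657853\right) + 1296291\right) + 2 \left(-2222\right) \left(342 - 2222\right) = \left(\left(\frac{183}{340} - 657853\right) + 1296291\right) + 2 \left(-2222\right) \left(-1880\right) = \left(- \frac{223669837}{340} + 1296291\right) + 8354720 = \frac{217069103}{340} + 8354720 = \frac{3057673903}{340}$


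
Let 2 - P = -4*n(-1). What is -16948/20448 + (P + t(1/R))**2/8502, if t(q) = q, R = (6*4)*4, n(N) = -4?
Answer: -4482881593/5563164672 ≈ -0.80581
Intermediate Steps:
R = 96 (R = 24*4 = 96)
P = -14 (P = 2 - (-4)*(-4) = 2 - 1*16 = 2 - 16 = -14)
-16948/20448 + (P + t(1/R))**2/8502 = -16948/20448 + (-14 + 1/96)**2/8502 = -16948*1/20448 + (-14 + 1/96)**2*(1/8502) = -4237/5112 + (-1343/96)**2*(1/8502) = -4237/5112 + (1803649/9216)*(1/8502) = -4237/5112 + 1803649/78354432 = -4482881593/5563164672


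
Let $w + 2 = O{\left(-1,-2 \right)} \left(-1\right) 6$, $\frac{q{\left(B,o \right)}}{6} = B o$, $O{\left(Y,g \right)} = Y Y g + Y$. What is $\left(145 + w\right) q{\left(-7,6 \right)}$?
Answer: $-40572$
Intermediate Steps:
$O{\left(Y,g \right)} = Y + g Y^{2}$ ($O{\left(Y,g \right)} = Y^{2} g + Y = g Y^{2} + Y = Y + g Y^{2}$)
$q{\left(B,o \right)} = 6 B o$
$w = 16$ ($w = -2 + - (1 - -2) \left(-1\right) 6 = -2 + - (1 + 2) \left(-1\right) 6 = -2 + \left(-1\right) 3 \left(-1\right) 6 = -2 + \left(-3\right) \left(-1\right) 6 = -2 + 3 \cdot 6 = -2 + 18 = 16$)
$\left(145 + w\right) q{\left(-7,6 \right)} = \left(145 + 16\right) 6 \left(-7\right) 6 = 161 \left(-252\right) = -40572$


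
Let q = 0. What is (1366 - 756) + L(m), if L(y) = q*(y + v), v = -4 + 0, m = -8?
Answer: 610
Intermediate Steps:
v = -4
L(y) = 0 (L(y) = 0*(y - 4) = 0*(-4 + y) = 0)
(1366 - 756) + L(m) = (1366 - 756) + 0 = 610 + 0 = 610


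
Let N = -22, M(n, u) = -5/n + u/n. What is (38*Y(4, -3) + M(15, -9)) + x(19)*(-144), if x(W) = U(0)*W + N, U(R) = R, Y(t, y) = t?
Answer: 49786/15 ≈ 3319.1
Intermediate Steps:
x(W) = -22 (x(W) = 0*W - 22 = 0 - 22 = -22)
(38*Y(4, -3) + M(15, -9)) + x(19)*(-144) = (38*4 + (-5 - 9)/15) - 22*(-144) = (152 + (1/15)*(-14)) + 3168 = (152 - 14/15) + 3168 = 2266/15 + 3168 = 49786/15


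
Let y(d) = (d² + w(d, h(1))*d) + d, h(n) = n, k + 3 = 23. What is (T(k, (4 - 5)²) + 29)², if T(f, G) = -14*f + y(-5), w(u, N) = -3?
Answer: 46656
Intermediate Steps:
k = 20 (k = -3 + 23 = 20)
y(d) = d² - 2*d (y(d) = (d² - 3*d) + d = d² - 2*d)
T(f, G) = 35 - 14*f (T(f, G) = -14*f - 5*(-2 - 5) = -14*f - 5*(-7) = -14*f + 35 = 35 - 14*f)
(T(k, (4 - 5)²) + 29)² = ((35 - 14*20) + 29)² = ((35 - 280) + 29)² = (-245 + 29)² = (-216)² = 46656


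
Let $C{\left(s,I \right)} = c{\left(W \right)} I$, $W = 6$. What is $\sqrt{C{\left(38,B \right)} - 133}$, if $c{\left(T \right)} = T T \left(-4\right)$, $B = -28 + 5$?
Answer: $17 \sqrt{11} \approx 56.383$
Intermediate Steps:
$B = -23$
$c{\left(T \right)} = - 4 T^{2}$ ($c{\left(T \right)} = T^{2} \left(-4\right) = - 4 T^{2}$)
$C{\left(s,I \right)} = - 144 I$ ($C{\left(s,I \right)} = - 4 \cdot 6^{2} I = \left(-4\right) 36 I = - 144 I$)
$\sqrt{C{\left(38,B \right)} - 133} = \sqrt{\left(-144\right) \left(-23\right) - 133} = \sqrt{3312 - 133} = \sqrt{3179} = 17 \sqrt{11}$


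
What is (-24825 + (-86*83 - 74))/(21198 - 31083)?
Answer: 10679/3295 ≈ 3.2410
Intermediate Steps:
(-24825 + (-86*83 - 74))/(21198 - 31083) = (-24825 + (-7138 - 74))/(-9885) = (-24825 - 7212)*(-1/9885) = -32037*(-1/9885) = 10679/3295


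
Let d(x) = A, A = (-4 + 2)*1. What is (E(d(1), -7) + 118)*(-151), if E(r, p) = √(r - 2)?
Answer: -17818 - 302*I ≈ -17818.0 - 302.0*I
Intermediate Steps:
A = -2 (A = -2*1 = -2)
d(x) = -2
E(r, p) = √(-2 + r)
(E(d(1), -7) + 118)*(-151) = (√(-2 - 2) + 118)*(-151) = (√(-4) + 118)*(-151) = (2*I + 118)*(-151) = (118 + 2*I)*(-151) = -17818 - 302*I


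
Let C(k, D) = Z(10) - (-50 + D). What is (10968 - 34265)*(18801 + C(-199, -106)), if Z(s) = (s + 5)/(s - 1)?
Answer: -1325040172/3 ≈ -4.4168e+8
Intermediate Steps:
Z(s) = (5 + s)/(-1 + s)
C(k, D) = 155/3 - D (C(k, D) = (5 + 10)/(-1 + 10) - (-50 + D) = 15/9 + (50 - D) = (1/9)*15 + (50 - D) = 5/3 + (50 - D) = 155/3 - D)
(10968 - 34265)*(18801 + C(-199, -106)) = (10968 - 34265)*(18801 + (155/3 - 1*(-106))) = -23297*(18801 + (155/3 + 106)) = -23297*(18801 + 473/3) = -23297*56876/3 = -1325040172/3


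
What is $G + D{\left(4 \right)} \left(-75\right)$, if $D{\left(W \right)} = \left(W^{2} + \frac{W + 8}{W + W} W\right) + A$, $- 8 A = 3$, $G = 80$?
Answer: $- \frac{12335}{8} \approx -1541.9$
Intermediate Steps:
$A = - \frac{3}{8}$ ($A = \left(- \frac{1}{8}\right) 3 = - \frac{3}{8} \approx -0.375$)
$D{\left(W \right)} = \frac{29}{8} + W^{2} + \frac{W}{2}$ ($D{\left(W \right)} = \left(W^{2} + \frac{W + 8}{W + W} W\right) - \frac{3}{8} = \left(W^{2} + \frac{8 + W}{2 W} W\right) - \frac{3}{8} = \left(W^{2} + \left(4 + \frac{W}{2}\right)\right) - \frac{3}{8} = \left(4 + W^{2} + \frac{W}{2}\right) - \frac{3}{8} = \frac{29}{8} + W^{2} + \frac{W}{2}$)
$G + D{\left(4 \right)} \left(-75\right) = 80 + \left(\frac{29}{8} + 4^{2} + \frac{1}{2} \cdot 4\right) \left(-75\right) = 80 + \left(\frac{29}{8} + 16 + 2\right) \left(-75\right) = 80 + \frac{173}{8} \left(-75\right) = 80 - \frac{12975}{8} = - \frac{12335}{8}$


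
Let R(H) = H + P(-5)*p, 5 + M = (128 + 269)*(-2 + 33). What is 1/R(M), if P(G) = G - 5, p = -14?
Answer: 1/12442 ≈ 8.0373e-5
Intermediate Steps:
M = 12302 (M = -5 + (128 + 269)*(-2 + 33) = -5 + 397*31 = -5 + 12307 = 12302)
P(G) = -5 + G
R(H) = 140 + H (R(H) = H + (-5 - 5)*(-14) = H - 10*(-14) = H + 140 = 140 + H)
1/R(M) = 1/(140 + 12302) = 1/12442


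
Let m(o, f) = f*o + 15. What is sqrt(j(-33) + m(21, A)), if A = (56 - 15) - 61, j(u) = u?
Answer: I*sqrt(438) ≈ 20.928*I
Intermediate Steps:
A = -20 (A = 41 - 61 = -20)
m(o, f) = 15 + f*o
sqrt(j(-33) + m(21, A)) = sqrt(-33 + (15 - 20*21)) = sqrt(-33 + (15 - 420)) = sqrt(-33 - 405) = sqrt(-438) = I*sqrt(438)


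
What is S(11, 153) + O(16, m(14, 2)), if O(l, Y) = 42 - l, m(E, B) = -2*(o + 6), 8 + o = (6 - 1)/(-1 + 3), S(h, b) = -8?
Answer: 18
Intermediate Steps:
o = -11/2 (o = -8 + (6 - 1)/(-1 + 3) = -8 + 5/2 = -11/2 ≈ -5.5000)
m(E, B) = -1 (m(E, B) = -2*(-11/2 + 6) = -2*½ = -1)
S(11, 153) + O(16, m(14, 2)) = -8 + (42 - 1*16) = -8 + (42 - 16) = -8 + 26 = 18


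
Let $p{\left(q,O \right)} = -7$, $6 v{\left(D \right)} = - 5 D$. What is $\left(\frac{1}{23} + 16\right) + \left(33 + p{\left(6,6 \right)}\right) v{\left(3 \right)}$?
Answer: $- \frac{1126}{23} \approx -48.957$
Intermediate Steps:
$v{\left(D \right)} = - \frac{5 D}{6}$ ($v{\left(D \right)} = \frac{\left(-5\right) D}{6} = - \frac{5 D}{6}$)
$\left(\frac{1}{23} + 16\right) + \left(33 + p{\left(6,6 \right)}\right) v{\left(3 \right)} = \left(\frac{1}{23} + 16\right) + \left(33 - 7\right) \left(\left(- \frac{5}{6}\right) 3\right) = \left(\frac{1}{23} + 16\right) + 26 \left(- \frac{5}{2}\right) = \frac{369}{23} - 65 = - \frac{1126}{23}$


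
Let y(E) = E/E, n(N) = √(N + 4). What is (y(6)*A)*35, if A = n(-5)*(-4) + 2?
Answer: 70 - 140*I ≈ 70.0 - 140.0*I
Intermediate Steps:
n(N) = √(4 + N)
y(E) = 1
A = 2 - 4*I (A = √(4 - 5)*(-4) + 2 = √(-1)*(-4) + 2 = I*(-4) + 2 = -4*I + 2 = 2 - 4*I ≈ 2.0 - 4.0*I)
(y(6)*A)*35 = (1*(2 - 4*I))*35 = (2 - 4*I)*35 = 70 - 140*I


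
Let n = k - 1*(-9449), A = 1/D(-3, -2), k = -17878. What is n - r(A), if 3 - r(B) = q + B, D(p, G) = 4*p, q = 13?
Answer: -101029/12 ≈ -8419.1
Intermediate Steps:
A = -1/12 (A = 1/(4*(-3)) = 1/(-12) = -1/12 ≈ -0.083333)
r(B) = -10 - B (r(B) = 3 - (13 + B) = 3 + (-13 - B) = -10 - B)
n = -8429 (n = -17878 - 1*(-9449) = -17878 + 9449 = -8429)
n - r(A) = -8429 - (-10 - 1*(-1/12)) = -8429 - (-10 + 1/12) = -8429 - 1*(-119/12) = -8429 + 119/12 = -101029/12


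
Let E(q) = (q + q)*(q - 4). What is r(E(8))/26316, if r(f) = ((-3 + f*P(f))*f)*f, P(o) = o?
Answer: 4191232/6579 ≈ 637.06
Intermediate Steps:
E(q) = 2*q*(-4 + q) (E(q) = (2*q)*(-4 + q) = 2*q*(-4 + q))
r(f) = f**2*(-3 + f**2) (r(f) = ((-3 + f*f)*f)*f = ((-3 + f**2)*f)*f = (f*(-3 + f**2))*f = f**2*(-3 + f**2))
r(E(8))/26316 = ((2*8*(-4 + 8))**2*(-3 + (2*8*(-4 + 8))**2))/26316 = ((2*8*4)**2*(-3 + (2*8*4)**2))*(1/26316) = (64**2*(-3 + 64**2))*(1/26316) = (4096*(-3 + 4096))*(1/26316) = (4096*4093)*(1/26316) = 16764928*(1/26316) = 4191232/6579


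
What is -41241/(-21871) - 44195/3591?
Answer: -818492414/78538761 ≈ -10.422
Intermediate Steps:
-41241/(-21871) - 44195/3591 = -41241*(-1/21871) - 44195*1/3591 = 41241/21871 - 44195/3591 = -818492414/78538761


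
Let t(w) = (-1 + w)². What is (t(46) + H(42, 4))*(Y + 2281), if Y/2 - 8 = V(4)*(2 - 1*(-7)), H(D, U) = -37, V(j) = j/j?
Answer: 4602220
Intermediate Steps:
V(j) = 1
Y = 34 (Y = 16 + 2*(1*(2 - 1*(-7))) = 16 + 2*(1*(2 + 7)) = 16 + 2*(1*9) = 16 + 2*9 = 16 + 18 = 34)
(t(46) + H(42, 4))*(Y + 2281) = ((-1 + 46)² - 37)*(34 + 2281) = (45² - 37)*2315 = (2025 - 37)*2315 = 1988*2315 = 4602220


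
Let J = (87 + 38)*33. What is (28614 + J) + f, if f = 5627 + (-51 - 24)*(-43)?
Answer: 41591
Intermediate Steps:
J = 4125 (J = 125*33 = 4125)
f = 8852 (f = 5627 - 75*(-43) = 5627 + 3225 = 8852)
(28614 + J) + f = (28614 + 4125) + 8852 = 32739 + 8852 = 41591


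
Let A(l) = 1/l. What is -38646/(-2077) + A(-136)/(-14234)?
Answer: 74811856381/4020706448 ≈ 18.607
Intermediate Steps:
-38646/(-2077) + A(-136)/(-14234) = -38646/(-2077) + 1/(-136*(-14234)) = -38646*(-1/2077) - 1/136*(-1/14234) = 38646/2077 + 1/1935824 = 74811856381/4020706448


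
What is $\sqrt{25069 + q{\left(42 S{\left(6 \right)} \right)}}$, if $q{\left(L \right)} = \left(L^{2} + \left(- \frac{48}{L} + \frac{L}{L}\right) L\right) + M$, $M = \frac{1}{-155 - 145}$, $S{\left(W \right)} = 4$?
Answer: $\frac{\sqrt{48071697}}{30} \approx 231.11$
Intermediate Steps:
$M = - \frac{1}{300}$ ($M = \frac{1}{-300} = - \frac{1}{300} \approx -0.0033333$)
$q{\left(L \right)} = - \frac{1}{300} + L^{2} + L \left(1 - \frac{48}{L}\right)$ ($q{\left(L \right)} = \left(L^{2} + \left(- \frac{48}{L} + \frac{L}{L}\right) L\right) - \frac{1}{300} = \left(L^{2} + \left(- \frac{48}{L} + 1\right) L\right) - \frac{1}{300} = \left(L^{2} + \left(1 - \frac{48}{L}\right) L\right) - \frac{1}{300} = \left(L^{2} + L \left(1 - \frac{48}{L}\right)\right) - \frac{1}{300} = - \frac{1}{300} + L^{2} + L \left(1 - \frac{48}{L}\right)$)
$\sqrt{25069 + q{\left(42 S{\left(6 \right)} \right)}} = \sqrt{25069 + \left(- \frac{14401}{300} + 42 \cdot 4 + \left(42 \cdot 4\right)^{2}\right)} = \sqrt{25069 + \left(- \frac{14401}{300} + 168 + 168^{2}\right)} = \sqrt{25069 + \left(- \frac{14401}{300} + 168 + 28224\right)} = \sqrt{25069 + \frac{8503199}{300}} = \sqrt{\frac{16023899}{300}} = \frac{\sqrt{48071697}}{30}$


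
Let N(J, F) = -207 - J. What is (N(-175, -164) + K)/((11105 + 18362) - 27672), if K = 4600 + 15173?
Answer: 19741/1795 ≈ 10.998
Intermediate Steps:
K = 19773
(N(-175, -164) + K)/((11105 + 18362) - 27672) = ((-207 - 1*(-175)) + 19773)/((11105 + 18362) - 27672) = ((-207 + 175) + 19773)/(29467 - 27672) = (-32 + 19773)/1795 = 19741*(1/1795) = 19741/1795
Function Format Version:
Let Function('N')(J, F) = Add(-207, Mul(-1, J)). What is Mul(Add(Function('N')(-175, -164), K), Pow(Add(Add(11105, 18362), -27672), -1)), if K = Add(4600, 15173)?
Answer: Rational(19741, 1795) ≈ 10.998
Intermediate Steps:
K = 19773
Mul(Add(Function('N')(-175, -164), K), Pow(Add(Add(11105, 18362), -27672), -1)) = Mul(Add(Add(-207, Mul(-1, -175)), 19773), Pow(Add(Add(11105, 18362), -27672), -1)) = Mul(Add(Add(-207, 175), 19773), Pow(Add(29467, -27672), -1)) = Mul(Add(-32, 19773), Pow(1795, -1)) = Mul(19741, Rational(1, 1795)) = Rational(19741, 1795)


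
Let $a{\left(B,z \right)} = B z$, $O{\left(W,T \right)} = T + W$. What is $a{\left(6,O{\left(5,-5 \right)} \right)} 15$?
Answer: $0$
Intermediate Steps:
$a{\left(6,O{\left(5,-5 \right)} \right)} 15 = 6 \left(-5 + 5\right) 15 = 6 \cdot 0 \cdot 15 = 0 \cdot 15 = 0$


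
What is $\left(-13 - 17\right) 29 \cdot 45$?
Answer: $-39150$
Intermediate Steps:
$\left(-13 - 17\right) 29 \cdot 45 = \left(-30\right) 29 \cdot 45 = \left(-870\right) 45 = -39150$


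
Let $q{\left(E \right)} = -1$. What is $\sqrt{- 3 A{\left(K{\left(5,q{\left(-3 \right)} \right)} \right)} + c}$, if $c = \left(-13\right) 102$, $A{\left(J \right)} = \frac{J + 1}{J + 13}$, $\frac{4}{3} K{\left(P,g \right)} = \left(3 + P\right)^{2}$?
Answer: $\frac{i \sqrt{4943013}}{61} \approx 36.447 i$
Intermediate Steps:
$K{\left(P,g \right)} = \frac{3 \left(3 + P\right)^{2}}{4}$
$A{\left(J \right)} = \frac{1 + J}{13 + J}$
$c = -1326$
$\sqrt{- 3 A{\left(K{\left(5,q{\left(-3 \right)} \right)} \right)} + c} = \sqrt{- 3 \frac{1 + \frac{3 \left(3 + 5\right)^{2}}{4}}{13 + \frac{3 \left(3 + 5\right)^{2}}{4}} - 1326} = \sqrt{- 3 \frac{1 + \frac{3 \cdot 8^{2}}{4}}{13 + \frac{3 \cdot 8^{2}}{4}} - 1326} = \sqrt{- 3 \frac{1 + \frac{3}{4} \cdot 64}{13 + \frac{3}{4} \cdot 64} - 1326} = \sqrt{- 3 \frac{1 + 48}{13 + 48} - 1326} = \sqrt{- 3 \cdot \frac{1}{61} \cdot 49 - 1326} = \sqrt{\left(-3\right) \frac{49}{61} - 1326} = \sqrt{- \frac{147}{61} - 1326} = \sqrt{- \frac{81033}{61}} = \frac{i \sqrt{4943013}}{61}$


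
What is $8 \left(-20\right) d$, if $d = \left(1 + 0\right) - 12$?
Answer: $1760$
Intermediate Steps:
$d = -11$ ($d = 1 - 12 = -11$)
$8 \left(-20\right) d = 8 \left(-20\right) \left(-11\right) = \left(-160\right) \left(-11\right) = 1760$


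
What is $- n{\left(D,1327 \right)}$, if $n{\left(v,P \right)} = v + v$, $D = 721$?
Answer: $-1442$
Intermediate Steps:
$n{\left(v,P \right)} = 2 v$
$- n{\left(D,1327 \right)} = - 2 \cdot 721 = \left(-1\right) 1442 = -1442$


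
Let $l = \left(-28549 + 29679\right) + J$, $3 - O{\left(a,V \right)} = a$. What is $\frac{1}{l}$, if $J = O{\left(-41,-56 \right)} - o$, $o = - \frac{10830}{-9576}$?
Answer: $\frac{84}{98521} \approx 0.00085261$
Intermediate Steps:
$O{\left(a,V \right)} = 3 - a$
$o = \frac{95}{84}$ ($o = \left(-10830\right) \left(- \frac{1}{9576}\right) = \frac{95}{84} \approx 1.131$)
$J = \frac{3601}{84}$ ($J = \left(3 - -41\right) - \frac{95}{84} = \left(3 + 41\right) - \frac{95}{84} = 44 - \frac{95}{84} = \frac{3601}{84} \approx 42.869$)
$l = \frac{98521}{84}$ ($l = \left(-28549 + 29679\right) + \frac{3601}{84} = 1130 + \frac{3601}{84} = \frac{98521}{84} \approx 1172.9$)
$\frac{1}{l} = \frac{1}{\frac{98521}{84}} = \frac{84}{98521}$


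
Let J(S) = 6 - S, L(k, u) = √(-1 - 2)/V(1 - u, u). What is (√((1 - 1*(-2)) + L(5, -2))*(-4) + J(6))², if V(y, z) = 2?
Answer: 48 + 8*I*√3 ≈ 48.0 + 13.856*I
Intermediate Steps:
L(k, u) = I*√3/2 (L(k, u) = √(-1 - 2)/2 = √(-3)*(½) = (I*√3)*(½) = I*√3/2)
(√((1 - 1*(-2)) + L(5, -2))*(-4) + J(6))² = (√((1 - 1*(-2)) + I*√3/2)*(-4) + (6 - 1*6))² = (√((1 + 2) + I*√3/2)*(-4) + (6 - 6))² = (√(3 + I*√3/2)*(-4) + 0)² = (-4*√(3 + I*√3/2) + 0)² = (-4*√(3 + I*√3/2))² = 48 + 8*I*√3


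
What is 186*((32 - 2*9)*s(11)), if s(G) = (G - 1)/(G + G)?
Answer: 13020/11 ≈ 1183.6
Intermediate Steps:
s(G) = (-1 + G)/(2*G) (s(G) = (-1 + G)/((2*G)) = (-1 + G)*(1/(2*G)) = (-1 + G)/(2*G))
186*((32 - 2*9)*s(11)) = 186*((32 - 2*9)*((½)*(-1 + 11)/11)) = 186*((32 - 18)*((½)*(1/11)*10)) = 186*(14*(5/11)) = 186*(70/11) = 13020/11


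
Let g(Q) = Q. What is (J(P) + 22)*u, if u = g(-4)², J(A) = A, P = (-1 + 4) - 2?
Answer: 368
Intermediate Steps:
P = 1 (P = 3 - 2 = 1)
u = 16 (u = (-4)² = 16)
(J(P) + 22)*u = (1 + 22)*16 = 23*16 = 368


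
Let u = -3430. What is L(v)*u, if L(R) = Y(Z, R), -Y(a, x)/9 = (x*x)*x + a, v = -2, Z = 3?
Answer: -154350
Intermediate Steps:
Y(a, x) = -9*a - 9*x³ (Y(a, x) = -9*((x*x)*x + a) = -9*(x²*x + a) = -9*(x³ + a) = -9*(a + x³) = -9*a - 9*x³)
L(R) = -27 - 9*R³ (L(R) = -9*3 - 9*R³ = -27 - 9*R³)
L(v)*u = (-27 - 9*(-2)³)*(-3430) = (-27 - 9*(-8))*(-3430) = (-27 + 72)*(-3430) = 45*(-3430) = -154350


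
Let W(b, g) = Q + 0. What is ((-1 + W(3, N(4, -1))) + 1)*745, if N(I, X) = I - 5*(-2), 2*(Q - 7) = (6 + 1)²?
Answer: 46935/2 ≈ 23468.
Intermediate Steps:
Q = 63/2 (Q = 7 + (6 + 1)²/2 = 7 + (½)*7² = 7 + (½)*49 = 7 + 49/2 = 63/2 ≈ 31.500)
N(I, X) = 10 + I (N(I, X) = I + 10 = 10 + I)
W(b, g) = 63/2 (W(b, g) = 63/2 + 0 = 63/2)
((-1 + W(3, N(4, -1))) + 1)*745 = ((-1 + 63/2) + 1)*745 = (61/2 + 1)*745 = (63/2)*745 = 46935/2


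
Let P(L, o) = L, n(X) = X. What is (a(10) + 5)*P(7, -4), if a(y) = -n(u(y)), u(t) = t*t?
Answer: -665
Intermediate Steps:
u(t) = t²
a(y) = -y²
(a(10) + 5)*P(7, -4) = (-1*10² + 5)*7 = (-1*100 + 5)*7 = (-100 + 5)*7 = -95*7 = -665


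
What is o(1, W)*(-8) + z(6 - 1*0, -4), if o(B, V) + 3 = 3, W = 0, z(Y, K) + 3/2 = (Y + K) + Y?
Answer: 13/2 ≈ 6.5000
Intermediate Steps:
z(Y, K) = -3/2 + K + 2*Y (z(Y, K) = -3/2 + ((Y + K) + Y) = -3/2 + ((K + Y) + Y) = -3/2 + (K + 2*Y) = -3/2 + K + 2*Y)
o(B, V) = 0 (o(B, V) = -3 + 3 = 0)
o(1, W)*(-8) + z(6 - 1*0, -4) = 0*(-8) + (-3/2 - 4 + 2*(6 - 1*0)) = 0 + (-3/2 - 4 + 2*(6 + 0)) = 0 + (-3/2 - 4 + 2*6) = 0 + (-3/2 - 4 + 12) = 0 + 13/2 = 13/2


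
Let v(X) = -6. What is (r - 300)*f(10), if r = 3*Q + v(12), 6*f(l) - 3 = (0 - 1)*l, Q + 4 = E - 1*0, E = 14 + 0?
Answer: 322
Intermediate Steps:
E = 14
Q = 10 (Q = -4 + (14 - 1*0) = -4 + (14 + 0) = -4 + 14 = 10)
f(l) = ½ - l/6 (f(l) = ½ + ((0 - 1)*l)/6 = ½ + (-l)/6 = ½ - l/6)
r = 24 (r = 3*10 - 6 = 30 - 6 = 24)
(r - 300)*f(10) = (24 - 300)*(½ - ⅙*10) = -276*(½ - 5/3) = -276*(-7/6) = 322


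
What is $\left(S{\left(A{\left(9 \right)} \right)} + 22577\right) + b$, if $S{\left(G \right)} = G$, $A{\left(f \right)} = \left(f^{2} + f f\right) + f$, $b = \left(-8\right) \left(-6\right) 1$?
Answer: $22796$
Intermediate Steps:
$b = 48$ ($b = 48 \cdot 1 = 48$)
$A{\left(f \right)} = f + 2 f^{2}$ ($A{\left(f \right)} = \left(f^{2} + f^{2}\right) + f = 2 f^{2} + f = f + 2 f^{2}$)
$\left(S{\left(A{\left(9 \right)} \right)} + 22577\right) + b = \left(9 \left(1 + 2 \cdot 9\right) + 22577\right) + 48 = \left(9 \left(1 + 18\right) + 22577\right) + 48 = \left(9 \cdot 19 + 22577\right) + 48 = \left(171 + 22577\right) + 48 = 22748 + 48 = 22796$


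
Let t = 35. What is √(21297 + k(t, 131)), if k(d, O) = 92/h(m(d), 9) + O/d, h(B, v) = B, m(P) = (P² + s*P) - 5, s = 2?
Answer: 2*√108555472410/4515 ≈ 145.95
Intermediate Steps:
m(P) = -5 + P² + 2*P (m(P) = (P² + 2*P) - 5 = -5 + P² + 2*P)
k(d, O) = 92/(-5 + d² + 2*d) + O/d
√(21297 + k(t, 131)) = √(21297 + (92/(-5 + 35² + 2*35) + 131/35)) = √(21297 + (92/(-5 + 1225 + 70) + 131*(1/35))) = √(21297 + (92/1290 + 131/35)) = √(21297 + (92*(1/1290) + 131/35)) = √(21297 + (46/645 + 131/35)) = √(21297 + 17221/4515) = √(96173176/4515) = 2*√108555472410/4515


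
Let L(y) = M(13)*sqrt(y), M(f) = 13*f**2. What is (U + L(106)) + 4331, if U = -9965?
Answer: -5634 + 2197*sqrt(106) ≈ 16986.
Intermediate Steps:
L(y) = 2197*sqrt(y) (L(y) = (13*13**2)*sqrt(y) = (13*169)*sqrt(y) = 2197*sqrt(y))
(U + L(106)) + 4331 = (-9965 + 2197*sqrt(106)) + 4331 = -5634 + 2197*sqrt(106)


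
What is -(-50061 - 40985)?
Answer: 91046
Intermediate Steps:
-(-50061 - 40985) = -1*(-91046) = 91046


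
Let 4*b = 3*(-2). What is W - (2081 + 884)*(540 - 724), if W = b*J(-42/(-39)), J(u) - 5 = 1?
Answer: 545551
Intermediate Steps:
J(u) = 6 (J(u) = 5 + 1 = 6)
b = -3/2 (b = (3*(-2))/4 = (1/4)*(-6) = -3/2 ≈ -1.5000)
W = -9 (W = -3/2*6 = -9)
W - (2081 + 884)*(540 - 724) = -9 - (2081 + 884)*(540 - 724) = -9 - 2965*(-184) = -9 - 1*(-545560) = -9 + 545560 = 545551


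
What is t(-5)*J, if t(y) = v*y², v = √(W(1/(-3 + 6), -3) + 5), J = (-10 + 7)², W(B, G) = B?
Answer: 300*√3 ≈ 519.62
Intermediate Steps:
J = 9 (J = (-3)² = 9)
v = 4*√3/3 (v = √(1/(-3 + 6) + 5) = √(1/3 + 5) = √(⅓ + 5) = √(16/3) = 4*√3/3 ≈ 2.3094)
t(y) = 4*√3*y²/3 (t(y) = (4*√3/3)*y² = 4*√3*y²/3)
t(-5)*J = ((4/3)*√3*(-5)²)*9 = ((4/3)*√3*25)*9 = (100*√3/3)*9 = 300*√3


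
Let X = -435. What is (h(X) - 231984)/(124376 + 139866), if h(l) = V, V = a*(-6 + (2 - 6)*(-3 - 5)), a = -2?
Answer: -116018/132121 ≈ -0.87812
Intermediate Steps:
V = -52 (V = -2*(-6 + (2 - 6)*(-3 - 5)) = -2*(-6 - 4*(-8)) = -2*(-6 + 32) = -2*26 = -52)
h(l) = -52
(h(X) - 231984)/(124376 + 139866) = (-52 - 231984)/(124376 + 139866) = -232036/264242 = -232036*1/264242 = -116018/132121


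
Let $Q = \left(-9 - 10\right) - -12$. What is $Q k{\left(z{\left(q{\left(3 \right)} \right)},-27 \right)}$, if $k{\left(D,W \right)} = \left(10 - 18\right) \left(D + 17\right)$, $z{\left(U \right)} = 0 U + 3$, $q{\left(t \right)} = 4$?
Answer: $1120$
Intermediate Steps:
$z{\left(U \right)} = 3$ ($z{\left(U \right)} = 0 + 3 = 3$)
$k{\left(D,W \right)} = -136 - 8 D$ ($k{\left(D,W \right)} = - 8 \left(17 + D\right) = -136 - 8 D$)
$Q = -7$ ($Q = \left(-9 - 10\right) + 12 = -19 + 12 = -7$)
$Q k{\left(z{\left(q{\left(3 \right)} \right)},-27 \right)} = - 7 \left(-136 - 24\right) = \left(-7\right) \left(-160\right) = 1120$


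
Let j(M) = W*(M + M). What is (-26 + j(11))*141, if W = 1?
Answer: -564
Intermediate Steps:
j(M) = 2*M (j(M) = 1*(M + M) = 1*(2*M) = 2*M)
(-26 + j(11))*141 = (-26 + 2*11)*141 = (-26 + 22)*141 = -4*141 = -564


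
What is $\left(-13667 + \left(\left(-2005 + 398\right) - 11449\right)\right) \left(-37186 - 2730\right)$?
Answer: $1066675268$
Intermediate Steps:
$\left(-13667 + \left(\left(-2005 + 398\right) - 11449\right)\right) \left(-37186 - 2730\right) = \left(-13667 - 13056\right) \left(-39916\right) = \left(-26723\right) \left(-39916\right) = 1066675268$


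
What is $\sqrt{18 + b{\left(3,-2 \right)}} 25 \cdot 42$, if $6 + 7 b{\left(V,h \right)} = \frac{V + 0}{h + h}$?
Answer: $225 \sqrt{371} \approx 4333.8$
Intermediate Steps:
$b{\left(V,h \right)} = - \frac{6}{7} + \frac{V}{14 h}$ ($b{\left(V,h \right)} = - \frac{6}{7} + \frac{\left(V + 0\right) \frac{1}{h + h}}{7} = - \frac{6}{7} + \frac{V \frac{1}{2 h}}{7} = - \frac{6}{7} + \frac{\frac{1}{2} V \frac{1}{h}}{7} = - \frac{6}{7} + \frac{V}{14 h}$)
$\sqrt{18 + b{\left(3,-2 \right)}} 25 \cdot 42 = \sqrt{18 + \frac{3 - -24}{14 \left(-2\right)}} 25 \cdot 42 = \sqrt{18 + \frac{1}{14} \left(- \frac{1}{2}\right) \left(3 + 24\right)} 25 \cdot 42 = \sqrt{18 + \frac{1}{14} \left(- \frac{1}{2}\right) 27} \cdot 25 \cdot 42 = \sqrt{18 - \frac{27}{28}} \cdot 25 \cdot 42 = \sqrt{\frac{477}{28}} \cdot 25 \cdot 42 = \frac{3 \sqrt{371}}{14} \cdot 25 \cdot 42 = \frac{75 \sqrt{371}}{14} \cdot 42 = 225 \sqrt{371}$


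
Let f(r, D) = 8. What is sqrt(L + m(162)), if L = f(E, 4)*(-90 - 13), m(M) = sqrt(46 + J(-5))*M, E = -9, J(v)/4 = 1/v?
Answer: sqrt(-20600 + 810*sqrt(1130))/5 ≈ 16.283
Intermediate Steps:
J(v) = 4/v
m(M) = M*sqrt(1130)/5 (m(M) = sqrt(46 + 4/(-5))*M = sqrt(46 + 4*(-1/5))*M = sqrt(46 - 4/5)*M = sqrt(226/5)*M = (sqrt(1130)/5)*M = M*sqrt(1130)/5)
L = -824 (L = 8*(-90 - 13) = 8*(-103) = -824)
sqrt(L + m(162)) = sqrt(-824 + (1/5)*162*sqrt(1130)) = sqrt(-824 + 162*sqrt(1130)/5)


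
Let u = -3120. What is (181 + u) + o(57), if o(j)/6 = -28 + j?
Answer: -2765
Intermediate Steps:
o(j) = -168 + 6*j (o(j) = 6*(-28 + j) = -168 + 6*j)
(181 + u) + o(57) = (181 - 3120) + (-168 + 6*57) = -2939 + (-168 + 342) = -2939 + 174 = -2765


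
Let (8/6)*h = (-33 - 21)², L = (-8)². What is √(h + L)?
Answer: √2251 ≈ 47.445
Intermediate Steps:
L = 64
h = 2187 (h = 3*(-33 - 21)²/4 = (¾)*(-54)² = (¾)*2916 = 2187)
√(h + L) = √(2187 + 64) = √2251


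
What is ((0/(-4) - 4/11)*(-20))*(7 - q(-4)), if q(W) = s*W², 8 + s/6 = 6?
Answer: 15920/11 ≈ 1447.3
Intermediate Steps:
s = -12 (s = -48 + 6*6 = -48 + 36 = -12)
q(W) = -12*W²
((0/(-4) - 4/11)*(-20))*(7 - q(-4)) = ((0/(-4) - 4/11)*(-20))*(7 - (-12)*(-4)²) = ((0*(-¼) - 4*1/11)*(-20))*(7 - (-12)*16) = ((0 - 4/11)*(-20))*(7 - 1*(-192)) = (-4/11*(-20))*(7 + 192) = (80/11)*199 = 15920/11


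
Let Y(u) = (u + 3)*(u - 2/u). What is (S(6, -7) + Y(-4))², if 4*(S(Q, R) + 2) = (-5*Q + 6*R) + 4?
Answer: 961/4 ≈ 240.25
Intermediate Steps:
S(Q, R) = -1 - 5*Q/4 + 3*R/2 (S(Q, R) = -2 + ((-5*Q + 6*R) + 4)/4 = -2 + (4 - 5*Q + 6*R)/4 = -2 + (1 - 5*Q/4 + 3*R/2) = -1 - 5*Q/4 + 3*R/2)
Y(u) = (3 + u)*(u - 2/u)
(S(6, -7) + Y(-4))² = ((-1 - 5/4*6 + (3/2)*(-7)) + (-2 + (-4)² - 6/(-4) + 3*(-4)))² = ((-1 - 15/2 - 21/2) + (-2 + 16 - 6*(-¼) - 12))² = (-19 + (-2 + 16 + 3/2 - 12))² = (-19 + 7/2)² = (-31/2)² = 961/4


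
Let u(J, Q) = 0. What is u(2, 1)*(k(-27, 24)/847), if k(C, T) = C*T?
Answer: 0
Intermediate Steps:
u(2, 1)*(k(-27, 24)/847) = 0*(-27*24/847) = 0*(-648*1/847) = 0*(-648/847) = 0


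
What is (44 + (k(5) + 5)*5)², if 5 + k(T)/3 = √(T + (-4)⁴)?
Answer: 58761 - 540*√29 ≈ 55853.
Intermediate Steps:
k(T) = -15 + 3*√(256 + T) (k(T) = -15 + 3*√(T + (-4)⁴) = -15 + 3*√(T + 256) = -15 + 3*√(256 + T))
(44 + (k(5) + 5)*5)² = (44 + ((-15 + 3*√(256 + 5)) + 5)*5)² = (44 + ((-15 + 3*√261) + 5)*5)² = (44 + ((-15 + 3*(3*√29)) + 5)*5)² = (44 + ((-15 + 9*√29) + 5)*5)² = (44 + (-10 + 9*√29)*5)² = (44 + (-50 + 45*√29))² = (-6 + 45*√29)²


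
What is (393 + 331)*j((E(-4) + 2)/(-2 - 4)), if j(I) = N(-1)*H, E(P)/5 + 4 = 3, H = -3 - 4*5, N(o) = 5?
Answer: -83260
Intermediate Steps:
H = -23 (H = -3 - 20 = -23)
E(P) = -5 (E(P) = -20 + 5*3 = -20 + 15 = -5)
j(I) = -115 (j(I) = 5*(-23) = -115)
(393 + 331)*j((E(-4) + 2)/(-2 - 4)) = (393 + 331)*(-115) = 724*(-115) = -83260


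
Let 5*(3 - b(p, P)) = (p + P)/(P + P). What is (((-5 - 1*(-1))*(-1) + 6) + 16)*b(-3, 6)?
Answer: 767/10 ≈ 76.700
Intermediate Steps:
b(p, P) = 3 - (P + p)/(10*P) (b(p, P) = 3 - (p + P)/(5*(P + P)) = 3 - (P + p)/(5*(2*P)) = 3 - (P + p)*1/(2*P)/5 = 3 - (P + p)/(10*P))
(((-5 - 1*(-1))*(-1) + 6) + 16)*b(-3, 6) = (((-5 - 1*(-1))*(-1) + 6) + 16)*((⅒)*(-1*(-3) + 29*6)/6) = (((-5 + 1)*(-1) + 6) + 16)*((⅒)*(⅙)*(3 + 174)) = ((-4*(-1) + 6) + 16)*((⅒)*(⅙)*177) = ((4 + 6) + 16)*(59/20) = (10 + 16)*(59/20) = 26*(59/20) = 767/10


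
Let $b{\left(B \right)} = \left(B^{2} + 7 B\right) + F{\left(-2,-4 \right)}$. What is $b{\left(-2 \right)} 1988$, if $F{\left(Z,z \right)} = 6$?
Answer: $-7952$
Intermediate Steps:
$b{\left(B \right)} = 6 + B^{2} + 7 B$ ($b{\left(B \right)} = \left(B^{2} + 7 B\right) + 6 = 6 + B^{2} + 7 B$)
$b{\left(-2 \right)} 1988 = \left(6 + \left(-2\right)^{2} + 7 \left(-2\right)\right) 1988 = \left(6 + 4 - 14\right) 1988 = \left(-4\right) 1988 = -7952$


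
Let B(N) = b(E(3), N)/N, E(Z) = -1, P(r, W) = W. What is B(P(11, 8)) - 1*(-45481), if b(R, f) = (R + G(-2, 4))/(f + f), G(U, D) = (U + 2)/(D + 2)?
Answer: 5821567/128 ≈ 45481.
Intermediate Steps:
G(U, D) = (2 + U)/(2 + D)
b(R, f) = R/(2*f) (b(R, f) = (R + (2 - 2)/(2 + 4))/(f + f) = (R + 0/6)/((2*f)) = (R + (⅙)*0)*(1/(2*f)) = (R + 0)*(1/(2*f)) = R*(1/(2*f)) = R/(2*f))
B(N) = -1/(2*N²) (B(N) = ((½)*(-1)/N)/N = (-1/(2*N))/N = -1/(2*N²))
B(P(11, 8)) - 1*(-45481) = -½/8² - 1*(-45481) = -½*1/64 + 45481 = -1/128 + 45481 = 5821567/128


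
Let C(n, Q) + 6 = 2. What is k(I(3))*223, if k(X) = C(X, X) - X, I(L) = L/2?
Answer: -2453/2 ≈ -1226.5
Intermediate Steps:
C(n, Q) = -4 (C(n, Q) = -6 + 2 = -4)
I(L) = L/2 (I(L) = L*(½) = L/2)
k(X) = -4 - X
k(I(3))*223 = (-4 - 3/2)*223 = -11/2*223 = -2453/2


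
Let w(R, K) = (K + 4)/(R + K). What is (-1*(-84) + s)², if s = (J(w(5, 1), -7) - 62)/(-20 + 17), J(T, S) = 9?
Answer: 93025/9 ≈ 10336.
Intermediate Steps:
w(R, K) = (4 + K)/(K + R)
s = 53/3 (s = (9 - 62)/(-20 + 17) = -53/(-3) = -53*(-⅓) = 53/3 ≈ 17.667)
(-1*(-84) + s)² = (-1*(-84) + 53/3)² = (84 + 53/3)² = (305/3)² = 93025/9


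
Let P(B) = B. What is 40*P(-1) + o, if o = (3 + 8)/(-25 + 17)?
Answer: -331/8 ≈ -41.375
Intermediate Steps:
o = -11/8 (o = 11/(-8) = 11*(-⅛) = -11/8 ≈ -1.3750)
40*P(-1) + o = 40*(-1) - 11/8 = -40 - 11/8 = -331/8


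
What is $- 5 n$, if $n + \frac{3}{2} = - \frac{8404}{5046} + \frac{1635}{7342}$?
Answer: $\frac{136279445}{9261933} \approx 14.714$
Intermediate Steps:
$n = - \frac{27255889}{9261933}$ ($n = - \frac{3}{2} + \left(- \frac{8404}{5046} + \frac{1635}{7342}\right) = - \frac{3}{2} + \left(\left(-8404\right) \frac{1}{5046} + 1635 \cdot \frac{1}{7342}\right) = - \frac{3}{2} + \left(- \frac{4202}{2523} + \frac{1635}{7342}\right) = - \frac{3}{2} - \frac{26725979}{18523866} = - \frac{27255889}{9261933} \approx -2.9428$)
$- 5 n = \left(-5\right) \left(- \frac{27255889}{9261933}\right) = \frac{136279445}{9261933}$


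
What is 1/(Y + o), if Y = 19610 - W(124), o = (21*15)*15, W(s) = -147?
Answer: 1/24482 ≈ 4.0846e-5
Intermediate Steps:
o = 4725 (o = 315*15 = 4725)
Y = 19757 (Y = 19610 - 1*(-147) = 19610 + 147 = 19757)
1/(Y + o) = 1/(19757 + 4725) = 1/24482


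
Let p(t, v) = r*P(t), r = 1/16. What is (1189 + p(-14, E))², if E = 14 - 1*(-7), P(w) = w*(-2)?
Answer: 22686169/16 ≈ 1.4179e+6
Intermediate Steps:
P(w) = -2*w
r = 1/16 ≈ 0.062500
E = 21 (E = 14 + 7 = 21)
p(t, v) = -t/8 (p(t, v) = (-2*t)/16 = -t/8)
(1189 + p(-14, E))² = (1189 - ⅛*(-14))² = (1189 + 7/4)² = (4763/4)² = 22686169/16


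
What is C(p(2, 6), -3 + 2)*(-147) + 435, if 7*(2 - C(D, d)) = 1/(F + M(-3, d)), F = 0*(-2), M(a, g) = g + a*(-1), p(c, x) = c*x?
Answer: 303/2 ≈ 151.50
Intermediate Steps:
M(a, g) = g - a
F = 0
C(D, d) = 2 - 1/(7*(3 + d)) (C(D, d) = 2 - 1/(7*(0 + (d - 1*(-3)))) = 2 - 1/(7*(0 + (d + 3))) = 2 - 1/(7*(0 + (3 + d))) = 2 - 1/(7*(3 + d)))
C(p(2, 6), -3 + 2)*(-147) + 435 = ((41 + 14*(-3 + 2))/(7*(3 + (-3 + 2))))*(-147) + 435 = ((41 + 14*(-1))/(7*(3 - 1)))*(-147) + 435 = ((1/7)*(41 - 14)/2)*(-147) + 435 = ((1/7)*(1/2)*27)*(-147) + 435 = (27/14)*(-147) + 435 = -567/2 + 435 = 303/2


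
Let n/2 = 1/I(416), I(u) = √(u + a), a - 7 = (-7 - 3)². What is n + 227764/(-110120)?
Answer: -56941/27530 + 2*√523/523 ≈ -1.9809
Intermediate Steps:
a = 107 (a = 7 + (-7 - 3)² = 7 + (-10)² = 7 + 100 = 107)
I(u) = √(107 + u) (I(u) = √(u + 107) = √(107 + u))
n = 2*√523/523 (n = 2/(√(107 + 416)) = 2/(√523) = 2*(√523/523) = 2*√523/523 ≈ 0.087454)
n + 227764/(-110120) = 2*√523/523 + 227764/(-110120) = 2*√523/523 + 227764*(-1/110120) = 2*√523/523 - 56941/27530 = -56941/27530 + 2*√523/523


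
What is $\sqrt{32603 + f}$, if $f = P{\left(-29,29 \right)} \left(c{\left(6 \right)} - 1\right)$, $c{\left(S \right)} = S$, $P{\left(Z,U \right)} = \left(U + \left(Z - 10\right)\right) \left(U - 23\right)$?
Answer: $\sqrt{32303} \approx 179.73$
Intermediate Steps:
$P{\left(Z,U \right)} = \left(-23 + U\right) \left(-10 + U + Z\right)$ ($P{\left(Z,U \right)} = \left(U + \left(-10 + Z\right)\right) \left(-23 + U\right) = \left(-10 + U + Z\right) \left(-23 + U\right) = \left(-23 + U\right) \left(-10 + U + Z\right)$)
$f = -300$ ($f = \left(230 + 29^{2} - 957 - -667 + 29 \left(-29\right)\right) \left(6 - 1\right) = \left(230 + 841 - 957 + 667 - 841\right) \left(6 - 1\right) = \left(-60\right) 5 = -300$)
$\sqrt{32603 + f} = \sqrt{32603 - 300} = \sqrt{32303}$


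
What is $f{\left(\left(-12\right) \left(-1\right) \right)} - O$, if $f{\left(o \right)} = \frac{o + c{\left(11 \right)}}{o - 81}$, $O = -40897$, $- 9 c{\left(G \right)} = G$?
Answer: $\frac{25396940}{621} \approx 40897.0$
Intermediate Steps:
$c{\left(G \right)} = - \frac{G}{9}$
$f{\left(o \right)} = \frac{- \frac{11}{9} + o}{-81 + o}$ ($f{\left(o \right)} = \frac{o - \frac{11}{9}}{o - 81} = \frac{o - \frac{11}{9}}{-81 + o} = \frac{- \frac{11}{9} + o}{-81 + o}$)
$f{\left(\left(-12\right) \left(-1\right) \right)} - O = \frac{- \frac{11}{9} - -12}{-81 - -12} - -40897 = \frac{- \frac{11}{9} + 12}{-81 + 12} + 40897 = \frac{1}{-69} \cdot \frac{97}{9} + 40897 = \left(- \frac{1}{69}\right) \frac{97}{9} + 40897 = - \frac{97}{621} + 40897 = \frac{25396940}{621}$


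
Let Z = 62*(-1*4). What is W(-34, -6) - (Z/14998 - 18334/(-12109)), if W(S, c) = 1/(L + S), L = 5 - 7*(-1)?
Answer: -3082478691/1997718602 ≈ -1.5430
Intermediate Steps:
Z = -248 (Z = 62*(-4) = -248)
L = 12 (L = 5 + 7 = 12)
W(S, c) = 1/(12 + S)
W(-34, -6) - (Z/14998 - 18334/(-12109)) = 1/(12 - 34) - (-248/14998 - 18334/(-12109)) = 1/(-22) - (-248*1/14998 - 18334*(-1/12109)) = -1/22 - (-124/7499 + 18334/12109) = -1/22 - 1*135985150/90805391 = -1/22 - 135985150/90805391 = -3082478691/1997718602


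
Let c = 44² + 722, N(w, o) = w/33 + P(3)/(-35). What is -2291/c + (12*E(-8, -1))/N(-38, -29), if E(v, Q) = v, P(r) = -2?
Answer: 18238951/209982 ≈ 86.860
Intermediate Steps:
N(w, o) = 2/35 + w/33 (N(w, o) = w/33 - 2/(-35) = w*(1/33) - 2*(-1/35) = w/33 + 2/35 = 2/35 + w/33)
c = 2658 (c = 1936 + 722 = 2658)
-2291/c + (12*E(-8, -1))/N(-38, -29) = -2291/2658 + (12*(-8))/(2/35 + (1/33)*(-38)) = -2291*1/2658 - 96/(2/35 - 38/33) = -2291/2658 - 96/(-1264/1155) = -2291/2658 - 96*(-1155/1264) = -2291/2658 + 6930/79 = 18238951/209982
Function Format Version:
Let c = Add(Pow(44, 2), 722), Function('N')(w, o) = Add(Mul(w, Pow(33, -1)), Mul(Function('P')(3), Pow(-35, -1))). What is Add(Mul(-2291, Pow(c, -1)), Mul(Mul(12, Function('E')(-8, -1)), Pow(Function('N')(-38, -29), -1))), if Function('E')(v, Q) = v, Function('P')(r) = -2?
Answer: Rational(18238951, 209982) ≈ 86.860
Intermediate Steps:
Function('N')(w, o) = Add(Rational(2, 35), Mul(Rational(1, 33), w)) (Function('N')(w, o) = Add(Mul(w, Pow(33, -1)), Mul(-2, Pow(-35, -1))) = Add(Mul(w, Rational(1, 33)), Mul(-2, Rational(-1, 35))) = Add(Mul(Rational(1, 33), w), Rational(2, 35)) = Add(Rational(2, 35), Mul(Rational(1, 33), w)))
c = 2658 (c = Add(1936, 722) = 2658)
Add(Mul(-2291, Pow(c, -1)), Mul(Mul(12, Function('E')(-8, -1)), Pow(Function('N')(-38, -29), -1))) = Add(Mul(-2291, Pow(2658, -1)), Mul(Mul(12, -8), Pow(Add(Rational(2, 35), Mul(Rational(1, 33), -38)), -1))) = Add(Mul(-2291, Rational(1, 2658)), Mul(-96, Pow(Add(Rational(2, 35), Rational(-38, 33)), -1))) = Add(Rational(-2291, 2658), Mul(-96, Pow(Rational(-1264, 1155), -1))) = Add(Rational(-2291, 2658), Mul(-96, Rational(-1155, 1264))) = Add(Rational(-2291, 2658), Rational(6930, 79)) = Rational(18238951, 209982)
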